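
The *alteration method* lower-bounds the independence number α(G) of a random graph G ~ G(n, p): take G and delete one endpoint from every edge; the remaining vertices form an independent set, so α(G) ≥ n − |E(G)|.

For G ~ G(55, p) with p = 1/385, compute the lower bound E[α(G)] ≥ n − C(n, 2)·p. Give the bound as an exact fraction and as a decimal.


E[|E(G)|] = C(55, 2)·p = 1485 · (1/385) = 27/7.
E[α(G)] ≥ n − E[|E(G)|] = 55 − 27/7 = 358/7.
Numerically: ≈ 51.14286.
(This is only a lower bound; the true E[α(G)] may be larger.)

E[α(G)] ≥ 358/7 ≈ 51.14286.


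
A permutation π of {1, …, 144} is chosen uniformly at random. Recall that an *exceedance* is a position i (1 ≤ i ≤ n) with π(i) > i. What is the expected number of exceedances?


Write X = Σ_{i=1}^{144} X_i, where X_i = 1_{π(i) > i}.
For each fixed i, π(i) is uniform over {1, …, 144} (marginal of a uniform permutation), so P[π(i) > i] = (n − i)/n. Summing: Σ_{i=1}^{144} (n − i)/n = (0 + 1 + … + 143)/144 = 144(144 − 1)/(2·144) = (144 − 1)/2.
Hence E[X] = Σ_{i=1}^{144} (144 − i)/144 = 143/2 ≈ 71.500000.

E[X] = 143/2 = 71.500000.


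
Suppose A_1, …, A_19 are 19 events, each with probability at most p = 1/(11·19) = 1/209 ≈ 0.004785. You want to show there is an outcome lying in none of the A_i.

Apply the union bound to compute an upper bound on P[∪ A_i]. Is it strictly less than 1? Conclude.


Union bound: P[∪_{i=1}^{19} A_i] ≤ Σ_i P[A_i] ≤ 19·p = 19·(1/209) = 1/11.
Numerically: 1/11 ≈ 0.090909.
Is 1/11 < 1? YES.
Since P[∪ A_i] ≤ 1/11 < 1, the complement has P[∩ A_i^c] ≥ 1 − 1/11 = 10/11 > 0, so some outcome avoids every A_i.

19·p = 1/11 ≈ 0.090909; existence CERTIFIED by the union bound.


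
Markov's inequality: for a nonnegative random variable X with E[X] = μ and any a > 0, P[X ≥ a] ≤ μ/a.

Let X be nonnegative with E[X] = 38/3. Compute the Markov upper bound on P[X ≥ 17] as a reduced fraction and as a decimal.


μ = E[X] = 38/3, a = 17.
Markov: P[X ≥ 17] ≤ μ/a = (38/3)/17 = 38/51.
Numerically: ≈ 0.7451.
(Since a = 17 > μ = 12.6667, the bound 38/51 is < 1 and informative.)

P[X ≥ 17] ≤ 38/51 ≈ 0.7451.


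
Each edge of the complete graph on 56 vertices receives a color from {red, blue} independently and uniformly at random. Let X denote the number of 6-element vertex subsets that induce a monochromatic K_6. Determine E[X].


Let X = Σ_S X_S over the C(56, 6) = 32468436 subsets S of size 6, where X_S = 1 if the K_6 on S is monochromatic.
For a fixed S, the K_6 on S has C(6, 2) = 15 edges. P[all 15 edges red] = (1/2)^15, and likewise for blue, so P[monochromatic] = 2·(1/2)^15 = 2^{1 − 15} = 1/16384.
Summing: E[X] = C(56, 6) · 2^{1 − 15} = 32468436 · 1/16384 = 8117109/4096.
Numerically: E[X] ≈ 1981.716064.

E[X] = C(56,6)·2^(1−C(6,2)) = 8117109/4096 ≈ 1981.716064.


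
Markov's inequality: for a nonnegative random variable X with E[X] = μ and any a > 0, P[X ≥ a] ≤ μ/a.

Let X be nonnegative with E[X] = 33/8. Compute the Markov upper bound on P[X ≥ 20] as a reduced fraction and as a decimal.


μ = E[X] = 33/8, a = 20.
Markov: P[X ≥ 20] ≤ μ/a = (33/8)/20 = 33/160.
Numerically: ≈ 0.206250.
(Since a = 20 > μ = 4.125000, the bound 33/160 is < 1 and informative.)

P[X ≥ 20] ≤ 33/160 ≈ 0.206250.


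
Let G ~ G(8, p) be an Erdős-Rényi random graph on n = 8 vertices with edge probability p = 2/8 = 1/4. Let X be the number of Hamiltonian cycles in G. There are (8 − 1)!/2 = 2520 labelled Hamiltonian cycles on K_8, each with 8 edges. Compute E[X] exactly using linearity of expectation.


K_8 has (8 − 1)!/2 = 2520 labelled Hamiltonian cycles.
For each such Hamiltonian cycle H, let X_H = 1 if all 8 edges of H are present in G. Then P[X_H = 1] = p^{8} = (1/4)^{8} = 1/65536.
Summing the indicators: E[X] = Σ_H E[X_H] = 2520 · p^{8} = 2520 · 1/65536 = 315/8192.
Numerically: E[X] ≈ 0.0384521.

E[X] = 2520 · (1/4)^{8} = 315/8192 ≈ 0.0384521.


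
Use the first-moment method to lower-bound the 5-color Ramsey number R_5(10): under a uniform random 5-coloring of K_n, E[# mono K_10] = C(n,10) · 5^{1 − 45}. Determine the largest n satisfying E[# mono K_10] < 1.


We need C(n, 10) · 5^{1 − 45} < 1, i.e. C(n, 10) < 5^{45 − 1} = 5684341886080801486968994140625.
Check values of n near the boundary:
  n = 5390: C(5390, 10) = 5655833965919099070255434039753; 5655833965919099070255434039753 < 5684341886080801486968994140625? YES
  n = 5391: C(5391, 10) = 5666344714787188828795213697883; 5666344714787188828795213697883 < 5684341886080801486968994140625? YES
  n = 5392: C(5392, 10) = 5676873040158402483252283957448; 5676873040158402483252283957448 < 5684341886080801486968994140625? YES
  n = 5393: C(5393, 10) = 5687418968154238267170642278008; 5687418968154238267170642278008 < 5684341886080801486968994140625? NO
  n = 5394: C(5394, 10) = 5697982524930156243149785372878; 5697982524930156243149785372878 < 5684341886080801486968994140625? NO
  n = 5395: C(5395, 10) = 5708563736675616143322765475706; 5708563736675616143322765475706 < 5684341886080801486968994140625? NO
The largest n with C(n, 10) < 5684341886080801486968994140625 is n = 5392 (where E[X] = 5676873040158402483252283957448/5684341886080801486968994140625 ≈ 0.99869). Hence R_5(10) > 5392, i.e. R_5(10) ≥ 5393.

Largest n = 5392; hence R_5(10) > 5392.


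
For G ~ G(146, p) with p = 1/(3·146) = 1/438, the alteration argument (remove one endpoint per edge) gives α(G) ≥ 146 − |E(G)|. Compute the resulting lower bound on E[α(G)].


E[|E(G)|] = C(146, 2)·p = 10585 · (1/438) = 145/6.
E[α(G)] ≥ n − E[|E(G)|] = 146 − 145/6 = 731/6.
Numerically: ≈ 121.833333.
(This is only a lower bound; the true E[α(G)] may be larger.)

E[α(G)] ≥ 731/6 ≈ 121.833333.


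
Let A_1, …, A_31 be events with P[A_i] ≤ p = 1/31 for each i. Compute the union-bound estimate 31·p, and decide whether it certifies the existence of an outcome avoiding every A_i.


Union bound: P[∪_{i=1}^{31} A_i] ≤ Σ_i P[A_i] ≤ 31·p = 31·(1/31) = 1.
Numerically: 1 ≈ 1.0000.
Is 1 < 1? NO.
Since the bound 1 is ≥ 1, the union bound is uninformative here; it does NOT by itself certify existence.

31·p = 1 ≈ 1.0000; existence NOT certified by the union bound.


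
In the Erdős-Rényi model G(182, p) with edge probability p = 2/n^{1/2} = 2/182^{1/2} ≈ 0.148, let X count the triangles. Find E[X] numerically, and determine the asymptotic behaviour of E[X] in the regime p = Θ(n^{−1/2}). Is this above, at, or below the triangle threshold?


Number of potential triangles: C(182, 3) = 988260.
Each occurs with probability p³ ≈ (0.148)³ ≈ 3.25824e-03.
By linearity: E[X] = C(182, 3)·p³ ≈ 988260 · 3.25824e-03 ≈ 3219.987.
Since α = 1/2 < 1, p = c/n^{1/2} ≫ 1/n is above the triangle threshold p ~ 1/n. Asymptotically E[X] ~ (c³/6)·n^{3(1−α)} = (2³/6)·n^{1.5} → ∞; triangles are abundant w.h.p.

E[X] ≈ 3219.987; in regime p = Θ(1/n^{1/2}) E[X] diverges (above the triangle threshold p ~ 1/n).


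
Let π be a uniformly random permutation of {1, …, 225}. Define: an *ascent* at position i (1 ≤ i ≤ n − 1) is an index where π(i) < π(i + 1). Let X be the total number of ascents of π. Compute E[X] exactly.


Write X = Σ X_I over i = 1, …, 224, with X_I the indicator of one ascent.
There are 224 indicators.
For each fixed i, the pair (π(i), π(i+1)) is a uniformly random ordered pair of distinct values from {1, …, 225}; by symmetry P[π(i) < π(i+1)] = 1/2.
By linearity: E[X] = 224 · (1/2) = (225 − 1) · (1/2) = 112 ≈ 112.0000.

E[X] = 112 = 112.0000.


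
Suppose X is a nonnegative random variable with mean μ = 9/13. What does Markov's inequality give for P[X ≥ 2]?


μ = E[X] = 9/13, a = 2.
Markov: P[X ≥ 2] ≤ μ/a = (9/13)/2 = 9/26.
Numerically: ≈ 0.346.
(Since a = 2 > μ = 0.692, the bound 9/26 is < 1 and informative.)

P[X ≥ 2] ≤ 9/26 ≈ 0.346.


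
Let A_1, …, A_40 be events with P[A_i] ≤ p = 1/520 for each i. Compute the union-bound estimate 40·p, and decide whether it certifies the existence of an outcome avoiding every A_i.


Union bound: P[∪_{i=1}^{40} A_i] ≤ Σ_i P[A_i] ≤ 40·p = 40·(1/520) = 1/13.
Numerically: 1/13 ≈ 0.0769231.
Is 1/13 < 1? YES.
Since P[∪ A_i] ≤ 1/13 < 1, the complement has P[∩ A_i^c] ≥ 1 − 1/13 = 12/13 > 0, so some outcome avoids every A_i.

40·p = 1/13 ≈ 0.0769231; existence CERTIFIED by the union bound.


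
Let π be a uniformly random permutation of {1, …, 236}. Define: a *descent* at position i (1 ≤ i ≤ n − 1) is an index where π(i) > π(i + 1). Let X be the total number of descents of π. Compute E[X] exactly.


Write X = Σ X_I over i = 1, …, 235, with X_I the indicator of one descent.
There are 235 indicators.
For each fixed i, the pair (π(i), π(i+1)) is a uniformly random ordered pair of distinct values from {1, …, 236}; by symmetry P[π(i) > π(i+1)] = 1/2.
By linearity: E[X] = 235 · (1/2) = (236 − 1) · (1/2) = 235/2 ≈ 117.50000.

E[X] = 235/2 = 117.50000.


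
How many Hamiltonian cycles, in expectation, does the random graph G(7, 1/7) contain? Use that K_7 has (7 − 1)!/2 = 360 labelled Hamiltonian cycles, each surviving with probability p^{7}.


K_7 has (7 − 1)!/2 = 360 labelled Hamiltonian cycles.
For each such Hamiltonian cycle H, let X_H = 1 if all 7 edges of H are present in G. Then P[X_H = 1] = p^{7} = (1/7)^{7} = 1/823543.
By linearity of expectation: E[X] = Σ_H E[X_H] = 360 · p^{7} = 360 · 1/823543 = 360/823543.
Numerically: E[X] ≈ 0.000437136.

E[X] = 360 · (1/7)^{7} = 360/823543 ≈ 0.000437136.


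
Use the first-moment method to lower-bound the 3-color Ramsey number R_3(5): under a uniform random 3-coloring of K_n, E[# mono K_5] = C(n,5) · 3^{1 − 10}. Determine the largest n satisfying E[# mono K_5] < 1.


We need C(n, 5) · 3^{1 − 10} < 1, i.e. C(n, 5) < 3^{10 − 1} = 19683.
Check values of n near the boundary:
  n = 19: C(19, 5) = 11628; 11628 < 19683? YES
  n = 20: C(20, 5) = 15504; 15504 < 19683? YES
  n = 21: C(21, 5) = 20349; 20349 < 19683? NO
  n = 22: C(22, 5) = 26334; 26334 < 19683? NO
The largest n with C(n, 5) < 19683 is n = 20 (where E[X] = 5168/6561 ≈ 0.787685). Hence R_3(5) > 20, i.e. R_3(5) ≥ 21.

Largest n = 20; hence R_3(5) > 20.


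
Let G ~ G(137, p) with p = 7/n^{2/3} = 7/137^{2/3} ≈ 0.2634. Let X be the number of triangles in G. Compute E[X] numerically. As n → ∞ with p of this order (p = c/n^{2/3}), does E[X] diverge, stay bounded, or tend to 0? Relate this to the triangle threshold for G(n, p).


Number of potential triangles: C(137, 3) = 419220.
Each occurs with probability p³ ≈ (0.2634)³ ≈ 1.827481e-02.
By linearity: E[X] = C(137, 3)·p³ ≈ 419220 · 1.827481e-02 ≈ 7661.1679.
Since α = 2/3 < 1, p = c/n^{2/3} ≫ 1/n is above the triangle threshold p ~ 1/n. Asymptotically E[X] ~ (c³/6)·n^{3(1−α)} = (7³/6)·n^{1} → ∞; triangles are abundant w.h.p.

E[X] ≈ 7661.1679; in regime p = Θ(1/n^{2/3}) E[X] diverges (above the triangle threshold p ~ 1/n).


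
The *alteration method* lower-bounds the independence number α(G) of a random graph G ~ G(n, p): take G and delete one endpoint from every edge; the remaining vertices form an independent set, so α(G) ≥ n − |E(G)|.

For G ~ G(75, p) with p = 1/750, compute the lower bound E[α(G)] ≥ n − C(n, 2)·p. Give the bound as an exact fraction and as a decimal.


E[|E(G)|] = C(75, 2)·p = 2775 · (1/750) = 37/10.
E[α(G)] ≥ n − E[|E(G)|] = 75 − 37/10 = 713/10.
Numerically: ≈ 71.3000.
(This is only a lower bound; the true E[α(G)] may be larger.)

E[α(G)] ≥ 713/10 ≈ 71.3000.


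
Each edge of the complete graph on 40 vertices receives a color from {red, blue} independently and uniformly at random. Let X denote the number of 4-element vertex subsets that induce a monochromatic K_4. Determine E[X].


Let X = Σ_S X_S over the C(40, 4) = 91390 subsets S of size 4, where X_S = 1 if the K_4 on S is monochromatic.
For a fixed S, the K_4 on S has C(4, 2) = 6 edges. P[all 6 edges red] = (1/2)^6, and likewise for blue, so P[monochromatic] = 2·(1/2)^6 = 2^{1 − 6} = 1/32.
By linearity of expectation: E[X] = C(40, 4) · 2^{1 − 6} = 91390 · 1/32 = 45695/16.
Numerically: E[X] ≈ 2855.938.

E[X] = C(40,4)·2^(1−C(4,2)) = 45695/16 ≈ 2855.938.


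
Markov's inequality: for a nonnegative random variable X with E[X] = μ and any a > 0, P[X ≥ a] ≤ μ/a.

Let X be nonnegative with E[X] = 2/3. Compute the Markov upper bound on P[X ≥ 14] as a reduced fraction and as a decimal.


μ = E[X] = 2/3, a = 14.
Markov: P[X ≥ 14] ≤ μ/a = (2/3)/14 = 1/21.
Numerically: ≈ 0.048.
(Since a = 14 > μ = 0.667, the bound 1/21 is < 1 and informative.)

P[X ≥ 14] ≤ 1/21 ≈ 0.048.


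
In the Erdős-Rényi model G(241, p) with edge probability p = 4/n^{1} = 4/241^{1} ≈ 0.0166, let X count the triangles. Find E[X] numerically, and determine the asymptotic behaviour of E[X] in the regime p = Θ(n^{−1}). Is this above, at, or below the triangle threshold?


Number of potential triangles: C(241, 3) = 2303960.
Each occurs with probability p³ ≈ (0.0166)³ ≈ 4.57224e-06.
By linearity: E[X] = C(241, 3)·p³ ≈ 2303960 · 4.57224e-06 ≈ 10.534.
Here α = 1, so p = 4/n is exactly at the triangle threshold p ~ 1/n. Asymptotically E[X] → c³/6 = 4³/6 = 32/3 ≈ 10.667, a bounded constant. In this regime the triangle count is asymptotically Poisson(c³/6).

E[X] ≈ 10.534; in regime p = Θ(1/n^{1}) E[X] stays bounded (at the triangle threshold p ~ 1/n).


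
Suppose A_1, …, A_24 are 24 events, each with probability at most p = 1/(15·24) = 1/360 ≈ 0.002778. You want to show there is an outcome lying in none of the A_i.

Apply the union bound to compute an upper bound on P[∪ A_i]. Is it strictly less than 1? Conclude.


Union bound: P[∪_{i=1}^{24} A_i] ≤ Σ_i P[A_i] ≤ 24·p = 24·(1/360) = 1/15.
Numerically: 1/15 ≈ 0.066667.
Is 1/15 < 1? YES.
Since P[∪ A_i] ≤ 1/15 < 1, the complement has P[∩ A_i^c] ≥ 1 − 1/15 = 14/15 > 0, so some outcome avoids every A_i.

24·p = 1/15 ≈ 0.066667; existence CERTIFIED by the union bound.


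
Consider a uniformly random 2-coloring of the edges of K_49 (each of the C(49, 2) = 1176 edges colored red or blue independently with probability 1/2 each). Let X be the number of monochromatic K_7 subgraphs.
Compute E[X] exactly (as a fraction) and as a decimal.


Let X = Σ_S X_S over the C(49, 7) = 85900584 subsets S of size 7, where X_S = 1 if the K_7 on S is monochromatic.
For a fixed S, the K_7 on S has C(7, 2) = 21 edges. P[all 21 edges red] = (1/2)^21, and likewise for blue, so P[monochromatic] = 2·(1/2)^21 = 2^{1 − 21} = 1/1048576.
By linearity: E[X] = C(49, 7) · 2^{1 − 21} = 85900584 · 1/1048576 = 10737573/131072.
Numerically: E[X] ≈ 81.921.

E[X] = C(49,7)·2^(1−C(7,2)) = 10737573/131072 ≈ 81.921.


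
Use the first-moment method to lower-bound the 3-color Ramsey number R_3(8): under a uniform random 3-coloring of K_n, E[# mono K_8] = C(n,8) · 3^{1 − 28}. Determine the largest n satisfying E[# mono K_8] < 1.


We need C(n, 8) · 3^{1 − 28} < 1, i.e. C(n, 8) < 3^{28 − 1} = 7625597484987.
Check values of n near the boundary:
  n = 155: C(155, 8) = 6876747915675; 6876747915675 < 7625597484987? YES
  n = 156: C(156, 8) = 7248464019225; 7248464019225 < 7625597484987? YES
  n = 157: C(157, 8) = 7637643295425; 7637643295425 < 7625597484987? NO
  n = 158: C(158, 8) = 8044984271181; 8044984271181 < 7625597484987? NO
The largest n with C(n, 8) < 7625597484987 is n = 156 (where E[X] = 805384891025/847288609443 ≈ 0.951). Hence R_3(8) > 156, i.e. R_3(8) ≥ 157.

Largest n = 156; hence R_3(8) > 156.


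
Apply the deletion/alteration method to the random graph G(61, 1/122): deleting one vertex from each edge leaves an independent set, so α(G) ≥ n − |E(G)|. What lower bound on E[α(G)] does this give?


E[|E(G)|] = C(61, 2)·p = 1830 · (1/122) = 15.
E[α(G)] ≥ n − E[|E(G)|] = 61 − 15 = 46.
Numerically: ≈ 46.00000.
(This is only a lower bound; the true E[α(G)] may be larger.)

E[α(G)] ≥ 46 ≈ 46.00000.


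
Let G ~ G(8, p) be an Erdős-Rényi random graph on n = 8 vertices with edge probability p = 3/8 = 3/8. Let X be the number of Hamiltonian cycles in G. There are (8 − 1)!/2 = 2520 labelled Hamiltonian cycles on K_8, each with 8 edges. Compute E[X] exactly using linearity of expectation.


K_8 has (8 − 1)!/2 = 2520 labelled Hamiltonian cycles.
For each such Hamiltonian cycle H, let X_H = 1 if all 8 edges of H are present in G. Then P[X_H = 1] = p^{8} = (3/8)^{8} = 6561/16777216.
By linearity of expectation: E[X] = Σ_H E[X_H] = 2520 · p^{8} = 2520 · 6561/16777216 = 2066715/2097152.
Numerically: E[X] ≈ 0.985487.

E[X] = 2520 · (3/8)^{8} = 2066715/2097152 ≈ 0.985487.


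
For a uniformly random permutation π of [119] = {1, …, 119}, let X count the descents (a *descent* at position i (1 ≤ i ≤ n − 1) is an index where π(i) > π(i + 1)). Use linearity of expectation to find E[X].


Write X = Σ X_I over i = 1, …, 118, with X_I the indicator of one descent.
There are 118 indicators.
For each fixed i, the pair (π(i), π(i+1)) is a uniformly random ordered pair of distinct values from {1, …, 119}; by symmetry P[π(i) > π(i+1)] = 1/2.
By linearity: E[X] = 118 · (1/2) = (119 − 1) · (1/2) = 59 ≈ 59.00000.

E[X] = 59 = 59.00000.


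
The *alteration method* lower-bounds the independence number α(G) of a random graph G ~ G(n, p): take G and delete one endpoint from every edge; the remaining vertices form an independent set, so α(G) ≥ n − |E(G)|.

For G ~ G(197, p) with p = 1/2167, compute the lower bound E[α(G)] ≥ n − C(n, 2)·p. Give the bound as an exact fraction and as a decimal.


E[|E(G)|] = C(197, 2)·p = 19306 · (1/2167) = 98/11.
E[α(G)] ≥ n − E[|E(G)|] = 197 − 98/11 = 2069/11.
Numerically: ≈ 188.091.
(This is only a lower bound; the true E[α(G)] may be larger.)

E[α(G)] ≥ 2069/11 ≈ 188.091.


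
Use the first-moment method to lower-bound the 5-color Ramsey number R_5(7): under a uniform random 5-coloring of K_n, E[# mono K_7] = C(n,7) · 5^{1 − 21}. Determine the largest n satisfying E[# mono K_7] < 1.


We need C(n, 7) · 5^{1 − 21} < 1, i.e. C(n, 7) < 5^{21 − 1} = 95367431640625.
Check values of n near the boundary:
  n = 336: C(336, 7) = 90079147136880; 90079147136880 < 95367431640625? YES
  n = 337: C(337, 7) = 91989916924632; 91989916924632 < 95367431640625? YES
  n = 338: C(338, 7) = 93935323022736; 93935323022736 < 95367431640625? YES
  n = 339: C(339, 7) = 95915887062372; 95915887062372 < 95367431640625? NO
The largest n with C(n, 7) < 95367431640625 is n = 338 (where E[X] = 93935323022736/95367431640625 ≈ 0.9850). Hence R_5(7) > 338, i.e. R_5(7) ≥ 339.

Largest n = 338; hence R_5(7) > 338.


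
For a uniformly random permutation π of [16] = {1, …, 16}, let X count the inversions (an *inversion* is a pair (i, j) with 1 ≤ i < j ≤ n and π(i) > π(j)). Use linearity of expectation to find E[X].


Write X = Σ X_I over the C(16, 2) = 120 pairs i < j, with X_I the indicator of one inversion.
There are 120 indicators.
For each fixed pair i < j, the values π(i) and π(j) are two distinct elements of {1, …, 16} in uniformly random order; by symmetry P[π(i) > π(j)] = 1/2.
By linearity: E[X] = 120 · (1/2) = C(16, 2) · (1/2) = 120/2 = 60 ≈ 60.000.

E[X] = 60 = 60.000.


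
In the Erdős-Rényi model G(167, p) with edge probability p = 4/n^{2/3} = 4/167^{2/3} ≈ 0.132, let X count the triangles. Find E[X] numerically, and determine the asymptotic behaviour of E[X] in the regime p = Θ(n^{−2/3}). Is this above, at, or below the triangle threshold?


Number of potential triangles: C(167, 3) = 762355.
Each occurs with probability p³ ≈ (0.132)³ ≈ 2.29481e-03.
By linearity: E[X] = C(167, 3)·p³ ≈ 762355 · 2.29481e-03 ≈ 1749.461.
Since α = 2/3 < 1, p = c/n^{2/3} ≫ 1/n is above the triangle threshold p ~ 1/n. Asymptotically E[X] ~ (c³/6)·n^{3(1−α)} = (4³/6)·n^{1} → ∞; triangles are abundant w.h.p.

E[X] ≈ 1749.461; in regime p = Θ(1/n^{2/3}) E[X] diverges (above the triangle threshold p ~ 1/n).


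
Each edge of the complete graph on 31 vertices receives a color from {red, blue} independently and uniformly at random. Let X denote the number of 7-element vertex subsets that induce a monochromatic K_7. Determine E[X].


Let X = Σ_S X_S over the C(31, 7) = 2629575 subsets S of size 7, where X_S = 1 if the K_7 on S is monochromatic.
For a fixed S, the K_7 on S has C(7, 2) = 21 edges. P[all 21 edges red] = (1/2)^21, and likewise for blue, so P[monochromatic] = 2·(1/2)^21 = 2^{1 − 21} = 1/1048576.
By linearity of expectation: E[X] = C(31, 7) · 2^{1 − 21} = 2629575 · 1/1048576 = 2629575/1048576.
Numerically: E[X] ≈ 2.5078.

E[X] = C(31,7)·2^(1−C(7,2)) = 2629575/1048576 ≈ 2.5078.


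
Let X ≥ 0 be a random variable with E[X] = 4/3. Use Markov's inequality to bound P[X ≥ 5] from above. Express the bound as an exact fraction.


μ = E[X] = 4/3, a = 5.
Markov: P[X ≥ 5] ≤ μ/a = (4/3)/5 = 4/15.
Numerically: ≈ 0.267.
(Since a = 5 > μ = 1.333, the bound 4/15 is < 1 and informative.)

P[X ≥ 5] ≤ 4/15 ≈ 0.267.


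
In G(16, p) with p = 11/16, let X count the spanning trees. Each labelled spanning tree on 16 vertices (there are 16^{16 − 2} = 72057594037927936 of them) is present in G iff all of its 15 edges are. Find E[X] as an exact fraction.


K_16 has 16^{16 − 2} = 72057594037927936 labelled spanning trees.
For each such spanning tree H, let X_H = 1 if all 15 edges of H are present in G. Then P[X_H = 1] = p^{15} = (11/16)^{15} = 4177248169415651/1152921504606846976.
Summing the indicators: E[X] = Σ_H E[X_H] = 72057594037927936 · p^{15} = 72057594037927936 · 4177248169415651/1152921504606846976 = 4177248169415651/16.
Numerically: E[X] ≈ 2.6108e+14.

E[X] = 72057594037927936 · (11/16)^{15} = 4177248169415651/16 ≈ 2.6108e+14.


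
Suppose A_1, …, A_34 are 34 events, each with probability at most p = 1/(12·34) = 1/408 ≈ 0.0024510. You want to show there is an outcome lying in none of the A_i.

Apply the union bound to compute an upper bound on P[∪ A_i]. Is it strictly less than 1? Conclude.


Union bound: P[∪_{i=1}^{34} A_i] ≤ Σ_i P[A_i] ≤ 34·p = 34·(1/408) = 1/12.
Numerically: 1/12 ≈ 0.0833333.
Is 1/12 < 1? YES.
Since P[∪ A_i] ≤ 1/12 < 1, the complement has P[∩ A_i^c] ≥ 1 − 1/12 = 11/12 > 0, so some outcome avoids every A_i.

34·p = 1/12 ≈ 0.0833333; existence CERTIFIED by the union bound.


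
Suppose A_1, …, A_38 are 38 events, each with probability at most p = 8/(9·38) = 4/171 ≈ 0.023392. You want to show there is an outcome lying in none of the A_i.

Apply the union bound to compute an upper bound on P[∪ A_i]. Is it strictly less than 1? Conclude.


Union bound: P[∪_{i=1}^{38} A_i] ≤ Σ_i P[A_i] ≤ 38·p = 38·(4/171) = 8/9.
Numerically: 8/9 ≈ 0.888889.
Is 8/9 < 1? YES.
Since P[∪ A_i] ≤ 8/9 < 1, the complement has P[∩ A_i^c] ≥ 1 − 8/9 = 1/9 > 0, so some outcome avoids every A_i.

38·p = 8/9 ≈ 0.888889; existence CERTIFIED by the union bound.


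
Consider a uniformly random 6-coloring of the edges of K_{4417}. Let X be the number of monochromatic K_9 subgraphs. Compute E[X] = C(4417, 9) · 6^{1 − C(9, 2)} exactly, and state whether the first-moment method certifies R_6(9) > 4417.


E[X] = C(4417, 9) · 6^{1 − 36} = 1749208766098544225331185560 · 6^{−35} = 1749208766098544225331185560/1719070799748422591028658176.
As a reduced fraction: E[X] = 218651095762318028166398195/214883849968552823878582272 ≈ 1.01753.
Is E[X] < 1? NO.
Since E[X] ≥ 1, the first-moment bound is inconclusive at n = 4417; it does NOT by itself certify R_6(9) > 4417.

E[X] = 218651095762318028166398195/214883849968552823878582272 ≈ 1.01753; E[X] ≥ 1; first-moment method inconclusive here.


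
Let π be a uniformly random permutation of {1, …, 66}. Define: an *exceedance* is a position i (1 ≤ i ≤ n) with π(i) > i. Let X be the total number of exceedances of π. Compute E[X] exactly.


Write X = Σ_{i=1}^{66} X_i, where X_i = 1_{π(i) > i}.
For each fixed i, π(i) is uniform over {1, …, 66} (marginal of a uniform permutation), so P[π(i) > i] = (n − i)/n. Summing: Σ_{i=1}^{66} (n − i)/n = (0 + 1 + … + 65)/66 = 66(66 − 1)/(2·66) = (66 − 1)/2.
Hence E[X] = Σ_{i=1}^{66} (66 − i)/66 = 65/2 ≈ 32.500.

E[X] = 65/2 = 32.500.


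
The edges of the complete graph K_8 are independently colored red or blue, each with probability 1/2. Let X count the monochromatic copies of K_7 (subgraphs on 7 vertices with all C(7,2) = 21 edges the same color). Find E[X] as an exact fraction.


Let X = Σ_S X_S over the C(8, 7) = 8 subsets S of size 7, where X_S = 1 if the K_7 on S is monochromatic.
For a fixed S, the K_7 on S has C(7, 2) = 21 edges. P[all 21 edges red] = (1/2)^21, and likewise for blue, so P[monochromatic] = 2·(1/2)^21 = 2^{1 − 21} = 1/1048576.
By linearity of expectation: E[X] = C(8, 7) · 2^{1 − 21} = 8 · 1/1048576 = 1/131072.
Numerically: E[X] ≈ 0.00001.

E[X] = C(8,7)·2^(1−C(7,2)) = 1/131072 ≈ 0.00001.


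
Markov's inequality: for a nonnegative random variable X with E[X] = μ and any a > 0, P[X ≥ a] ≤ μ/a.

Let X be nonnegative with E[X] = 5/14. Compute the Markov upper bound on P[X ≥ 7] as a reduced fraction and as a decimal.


μ = E[X] = 5/14, a = 7.
Markov: P[X ≥ 7] ≤ μ/a = (5/14)/7 = 5/98.
Numerically: ≈ 0.0510.
(Since a = 7 > μ = 0.3571, the bound 5/98 is < 1 and informative.)

P[X ≥ 7] ≤ 5/98 ≈ 0.0510.


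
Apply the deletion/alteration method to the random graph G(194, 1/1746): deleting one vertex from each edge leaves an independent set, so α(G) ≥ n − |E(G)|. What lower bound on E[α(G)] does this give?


E[|E(G)|] = C(194, 2)·p = 18721 · (1/1746) = 193/18.
E[α(G)] ≥ n − E[|E(G)|] = 194 − 193/18 = 3299/18.
Numerically: ≈ 183.2778.
(This is only a lower bound; the true E[α(G)] may be larger.)

E[α(G)] ≥ 3299/18 ≈ 183.2778.


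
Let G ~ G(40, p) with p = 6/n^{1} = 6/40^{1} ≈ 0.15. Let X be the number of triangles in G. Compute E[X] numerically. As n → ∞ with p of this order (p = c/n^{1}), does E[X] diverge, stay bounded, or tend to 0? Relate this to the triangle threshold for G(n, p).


Number of potential triangles: C(40, 3) = 9880.
Each occurs with probability p³ ≈ (0.15)³ ≈ 3.37500e-03.
By linearity: E[X] = C(40, 3)·p³ ≈ 9880 · 3.37500e-03 ≈ 33.345.
Here α = 1, so p = 6/n is exactly at the triangle threshold p ~ 1/n. Asymptotically E[X] → c³/6 = 6³/6 = 36 ≈ 36.000, a bounded constant. In this regime the triangle count is asymptotically Poisson(c³/6).

E[X] ≈ 33.345; in regime p = Θ(1/n^{1}) E[X] stays bounded (at the triangle threshold p ~ 1/n).


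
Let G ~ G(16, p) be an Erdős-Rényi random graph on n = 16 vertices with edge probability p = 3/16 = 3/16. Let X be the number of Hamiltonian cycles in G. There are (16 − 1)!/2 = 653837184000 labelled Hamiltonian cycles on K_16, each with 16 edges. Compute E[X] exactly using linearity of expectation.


K_16 has (16 − 1)!/2 = 653837184000 labelled Hamiltonian cycles.
For each such Hamiltonian cycle H, let X_H = 1 if all 16 edges of H are present in G. Then P[X_H = 1] = p^{16} = (3/16)^{16} = 43046721/18446744073709551616.
Summing the indicators: E[X] = Σ_H E[X_H] = 653837184000 · p^{16} = 653837184000 · 43046721/18446744073709551616 = 27485885585032875/18014398509481984.
Numerically: E[X] ≈ 1.53.

E[X] = 653837184000 · (3/16)^{16} = 27485885585032875/18014398509481984 ≈ 1.53.


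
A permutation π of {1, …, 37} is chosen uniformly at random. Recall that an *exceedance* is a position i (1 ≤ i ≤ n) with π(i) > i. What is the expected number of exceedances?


Write X = Σ_{i=1}^{37} X_i, where X_i = 1_{π(i) > i}.
For each fixed i, π(i) is uniform over {1, …, 37} (marginal of a uniform permutation), so P[π(i) > i] = (n − i)/n. Summing: Σ_{i=1}^{37} (n − i)/n = (0 + 1 + … + 36)/37 = 37(37 − 1)/(2·37) = (37 − 1)/2.
Hence E[X] = Σ_{i=1}^{37} (37 − i)/37 = 18 ≈ 18.00000.

E[X] = 18 = 18.00000.


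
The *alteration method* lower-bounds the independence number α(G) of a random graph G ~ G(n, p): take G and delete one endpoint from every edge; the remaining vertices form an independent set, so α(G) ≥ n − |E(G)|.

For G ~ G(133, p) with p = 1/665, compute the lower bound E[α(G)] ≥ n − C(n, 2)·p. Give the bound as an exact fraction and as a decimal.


E[|E(G)|] = C(133, 2)·p = 8778 · (1/665) = 66/5.
E[α(G)] ≥ n − E[|E(G)|] = 133 − 66/5 = 599/5.
Numerically: ≈ 119.800.
(This is only a lower bound; the true E[α(G)] may be larger.)

E[α(G)] ≥ 599/5 ≈ 119.800.


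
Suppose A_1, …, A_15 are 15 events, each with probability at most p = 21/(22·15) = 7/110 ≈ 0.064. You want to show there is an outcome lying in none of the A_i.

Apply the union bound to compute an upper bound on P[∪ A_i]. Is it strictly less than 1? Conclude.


Union bound: P[∪_{i=1}^{15} A_i] ≤ Σ_i P[A_i] ≤ 15·p = 15·(7/110) = 21/22.
Numerically: 21/22 ≈ 0.955.
Is 21/22 < 1? YES.
Since P[∪ A_i] ≤ 21/22 < 1, the complement has P[∩ A_i^c] ≥ 1 − 21/22 = 1/22 > 0, so some outcome avoids every A_i.

15·p = 21/22 ≈ 0.955; existence CERTIFIED by the union bound.


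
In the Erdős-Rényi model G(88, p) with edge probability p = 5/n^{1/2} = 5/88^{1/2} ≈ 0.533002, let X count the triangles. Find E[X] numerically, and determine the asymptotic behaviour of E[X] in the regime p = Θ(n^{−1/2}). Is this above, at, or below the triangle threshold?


Number of potential triangles: C(88, 3) = 109736.
Each occurs with probability p³ ≈ (0.533002)³ ≈ 1.51420963e-01.
By linearity: E[X] = C(88, 3)·p³ ≈ 109736 · 1.51420963e-01 ≈ 16616.330831.
Since α = 1/2 < 1, p = c/n^{1/2} ≫ 1/n is above the triangle threshold p ~ 1/n. Asymptotically E[X] ~ (c³/6)·n^{3(1−α)} = (5³/6)·n^{1.5} → ∞; triangles are abundant w.h.p.

E[X] ≈ 16616.330831; in regime p = Θ(1/n^{1/2}) E[X] diverges (above the triangle threshold p ~ 1/n).


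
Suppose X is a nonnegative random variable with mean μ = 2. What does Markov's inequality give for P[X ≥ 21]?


μ = E[X] = 2, a = 21.
Markov: P[X ≥ 21] ≤ μ/a = (2)/21 = 2/21.
Numerically: ≈ 0.09524.
(Since a = 21 > μ = 2.00000, the bound 2/21 is < 1 and informative.)

P[X ≥ 21] ≤ 2/21 ≈ 0.09524.


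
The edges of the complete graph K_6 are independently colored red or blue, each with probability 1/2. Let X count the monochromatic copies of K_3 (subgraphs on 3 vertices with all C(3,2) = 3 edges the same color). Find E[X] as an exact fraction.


Let X = Σ_S X_S over the C(6, 3) = 20 subsets S of size 3, where X_S = 1 if the K_3 on S is monochromatic.
For a fixed S, the K_3 on S has C(3, 2) = 3 edges. P[all 3 edges red] = (1/2)^3, and likewise for blue, so P[monochromatic] = 2·(1/2)^3 = 2^{1 − 3} = 1/4.
By linearity: E[X] = C(6, 3) · 2^{1 − 3} = 20 · 1/4 = 5.
Numerically: E[X] ≈ 5.000000.

E[X] = C(6,3)·2^(1−C(3,2)) = 5 ≈ 5.000000.


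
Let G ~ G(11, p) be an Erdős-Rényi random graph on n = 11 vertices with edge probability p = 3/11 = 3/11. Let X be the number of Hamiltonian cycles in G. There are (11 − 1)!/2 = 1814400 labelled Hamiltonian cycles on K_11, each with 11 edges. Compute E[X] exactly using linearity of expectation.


K_11 has (11 − 1)!/2 = 1814400 labelled Hamiltonian cycles.
For each such Hamiltonian cycle H, let X_H = 1 if all 11 edges of H are present in G. Then P[X_H = 1] = p^{11} = (3/11)^{11} = 177147/285311670611.
By linearity of expectation: E[X] = Σ_H E[X_H] = 1814400 · p^{11} = 1814400 · 177147/285311670611 = 321415516800/285311670611.
Numerically: E[X] ≈ 1.12654.

E[X] = 1814400 · (3/11)^{11} = 321415516800/285311670611 ≈ 1.12654.


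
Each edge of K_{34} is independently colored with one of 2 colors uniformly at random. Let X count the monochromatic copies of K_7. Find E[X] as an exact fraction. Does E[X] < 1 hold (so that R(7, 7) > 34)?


E[X] = C(34, 7) · 2^{1 − 21} = 5379616 · 2^{−20} = 5379616/1048576.
As a reduced fraction: E[X] = 168113/32768 ≈ 5.130402.
Is E[X] < 1? NO.
Since E[X] ≥ 1, the first-moment bound is inconclusive at n = 34; it does NOT by itself certify R(7, 7) > 34.

E[X] = 168113/32768 ≈ 5.130402; E[X] ≥ 1; first-moment method inconclusive here.


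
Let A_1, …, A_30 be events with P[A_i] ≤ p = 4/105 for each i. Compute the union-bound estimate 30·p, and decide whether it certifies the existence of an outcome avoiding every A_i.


Union bound: P[∪_{i=1}^{30} A_i] ≤ Σ_i P[A_i] ≤ 30·p = 30·(4/105) = 8/7.
Numerically: 8/7 ≈ 1.14286.
Is 8/7 < 1? NO.
Since the bound 8/7 is ≥ 1, the union bound is uninformative here; it does NOT by itself certify existence.

30·p = 8/7 ≈ 1.14286; existence NOT certified by the union bound.


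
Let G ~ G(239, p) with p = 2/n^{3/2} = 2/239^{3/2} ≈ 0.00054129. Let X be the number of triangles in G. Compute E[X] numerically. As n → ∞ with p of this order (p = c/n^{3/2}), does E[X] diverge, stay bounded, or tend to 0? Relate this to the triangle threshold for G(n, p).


Number of potential triangles: C(239, 3) = 2246839.
Each occurs with probability p³ ≈ (0.00054129)³ ≈ 1.5859863e-10.
By linearity: E[X] = C(239, 3)·p³ ≈ 2246839 · 1.5859863e-10 ≈ 0.00036.
Since α = 3/2 > 1, p = c/n^{3/2} = o(1/n) is below the triangle threshold p ~ 1/n. Asymptotically E[X] ~ (c³/6)·n^{3(1−α)} = (2³/6)·n^{-1.5} → 0, so by Markov's inequality G has no triangles w.h.p.

E[X] ≈ 0.00036; in regime p = Θ(1/n^{3/2}) E[X] tends to 0 (below the triangle threshold p ~ 1/n).


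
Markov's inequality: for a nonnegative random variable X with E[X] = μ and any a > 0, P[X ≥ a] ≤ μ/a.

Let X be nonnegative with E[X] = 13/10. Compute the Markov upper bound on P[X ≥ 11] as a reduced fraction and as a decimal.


μ = E[X] = 13/10, a = 11.
Markov: P[X ≥ 11] ≤ μ/a = (13/10)/11 = 13/110.
Numerically: ≈ 0.11818.
(Since a = 11 > μ = 1.30000, the bound 13/110 is < 1 and informative.)

P[X ≥ 11] ≤ 13/110 ≈ 0.11818.


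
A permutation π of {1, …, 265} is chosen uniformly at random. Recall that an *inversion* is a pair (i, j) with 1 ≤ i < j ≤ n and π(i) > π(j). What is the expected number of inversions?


Write X = Σ X_I over the C(265, 2) = 34980 pairs i < j, with X_I the indicator of one inversion.
There are 34980 indicators.
For each fixed pair i < j, the values π(i) and π(j) are two distinct elements of {1, …, 265} in uniformly random order; by symmetry P[π(i) > π(j)] = 1/2.
By linearity: E[X] = 34980 · (1/2) = C(265, 2) · (1/2) = 34980/2 = 17490 ≈ 17490.00000.

E[X] = 17490 = 17490.00000.


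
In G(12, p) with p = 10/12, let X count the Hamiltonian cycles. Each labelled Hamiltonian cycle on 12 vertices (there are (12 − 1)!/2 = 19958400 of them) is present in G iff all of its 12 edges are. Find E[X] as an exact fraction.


K_12 has (12 − 1)!/2 = 19958400 labelled Hamiltonian cycles.
For each such Hamiltonian cycle H, let X_H = 1 if all 12 edges of H are present in G. Then P[X_H = 1] = p^{12} = (5/6)^{12} = 244140625/2176782336.
Summing the indicators: E[X] = Σ_H E[X_H] = 19958400 · p^{12} = 19958400 · 244140625/2176782336 = 469970703125/209952.
Numerically: E[X] ≈ 2.24e+06.

E[X] = 19958400 · (5/6)^{12} = 469970703125/209952 ≈ 2.24e+06.


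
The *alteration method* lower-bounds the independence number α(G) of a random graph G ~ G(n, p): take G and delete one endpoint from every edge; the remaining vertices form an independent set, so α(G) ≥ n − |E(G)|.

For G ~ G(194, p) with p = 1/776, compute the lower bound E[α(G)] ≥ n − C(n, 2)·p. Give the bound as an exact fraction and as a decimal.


E[|E(G)|] = C(194, 2)·p = 18721 · (1/776) = 193/8.
E[α(G)] ≥ n − E[|E(G)|] = 194 − 193/8 = 1359/8.
Numerically: ≈ 169.875.
(This is only a lower bound; the true E[α(G)] may be larger.)

E[α(G)] ≥ 1359/8 ≈ 169.875.


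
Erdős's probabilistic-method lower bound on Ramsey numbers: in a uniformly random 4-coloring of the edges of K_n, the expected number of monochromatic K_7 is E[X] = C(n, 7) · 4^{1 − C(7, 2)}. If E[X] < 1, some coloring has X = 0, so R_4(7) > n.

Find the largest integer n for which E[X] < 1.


We need C(n, 7) · 4^{1 − 21} < 1, i.e. C(n, 7) < 4^{21 − 1} = 1099511627776.
Check values of n near the boundary:
  n = 176: C(176, 7) = 919790691600; 919790691600 < 1099511627776? YES
  n = 177: C(177, 7) = 957664425960; 957664425960 < 1099511627776? YES
  n = 178: C(178, 7) = 996867063280; 996867063280 < 1099511627776? YES
  n = 179: C(179, 7) = 1037437234460; 1037437234460 < 1099511627776? YES
  n = 180: C(180, 7) = 1079414463600; 1079414463600 < 1099511627776? YES
  n = 181: C(181, 7) = 1122839183400; 1122839183400 < 1099511627776? NO
  n = 182: C(182, 7) = 1167752750736; 1167752750736 < 1099511627776? NO
  n = 183: C(183, 7) = 1214197462413; 1214197462413 < 1099511627776? NO
The largest n with C(n, 7) < 1099511627776 is n = 180 (where E[X] = 67463403975/68719476736 ≈ 0.982). Hence R_4(7) > 180, i.e. R_4(7) ≥ 181.

Largest n = 180; hence R_4(7) > 180.


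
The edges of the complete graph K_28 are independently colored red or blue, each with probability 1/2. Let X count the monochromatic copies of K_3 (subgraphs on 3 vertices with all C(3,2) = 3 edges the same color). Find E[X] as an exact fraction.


Let X = Σ_S X_S over the C(28, 3) = 3276 subsets S of size 3, where X_S = 1 if the K_3 on S is monochromatic.
For a fixed S, the K_3 on S has C(3, 2) = 3 edges. P[all 3 edges red] = (1/2)^3, and likewise for blue, so P[monochromatic] = 2·(1/2)^3 = 2^{1 − 3} = 1/4.
By linearity of expectation: E[X] = C(28, 3) · 2^{1 − 3} = 3276 · 1/4 = 819.
Numerically: E[X] ≈ 819.000.

E[X] = C(28,3)·2^(1−C(3,2)) = 819 ≈ 819.000.


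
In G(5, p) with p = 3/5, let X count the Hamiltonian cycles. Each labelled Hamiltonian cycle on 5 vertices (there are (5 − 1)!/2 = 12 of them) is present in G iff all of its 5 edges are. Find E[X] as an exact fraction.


K_5 has (5 − 1)!/2 = 12 labelled Hamiltonian cycles.
For each such Hamiltonian cycle H, let X_H = 1 if all 5 edges of H are present in G. Then P[X_H = 1] = p^{5} = (3/5)^{5} = 243/3125.
By linearity of expectation: E[X] = Σ_H E[X_H] = 12 · p^{5} = 12 · 243/3125 = 2916/3125.
Numerically: E[X] ≈ 0.93312.

E[X] = 12 · (3/5)^{5} = 2916/3125 ≈ 0.93312.


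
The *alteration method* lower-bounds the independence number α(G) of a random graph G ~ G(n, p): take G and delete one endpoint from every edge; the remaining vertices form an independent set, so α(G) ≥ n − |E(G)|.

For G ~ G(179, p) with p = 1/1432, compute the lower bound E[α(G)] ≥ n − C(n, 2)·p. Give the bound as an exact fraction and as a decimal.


E[|E(G)|] = C(179, 2)·p = 15931 · (1/1432) = 89/8.
E[α(G)] ≥ n − E[|E(G)|] = 179 − 89/8 = 1343/8.
Numerically: ≈ 167.875000.
(This is only a lower bound; the true E[α(G)] may be larger.)

E[α(G)] ≥ 1343/8 ≈ 167.875000.


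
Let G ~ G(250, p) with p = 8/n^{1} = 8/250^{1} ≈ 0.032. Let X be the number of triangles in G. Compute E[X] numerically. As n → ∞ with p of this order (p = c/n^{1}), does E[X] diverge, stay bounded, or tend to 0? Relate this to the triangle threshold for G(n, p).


Number of potential triangles: C(250, 3) = 2573000.
Each occurs with probability p³ ≈ (0.032)³ ≈ 3.2768000e-05.
By linearity: E[X] = C(250, 3)·p³ ≈ 2573000 · 3.2768000e-05 ≈ 84.31206.
Here α = 1, so p = 8/n is exactly at the triangle threshold p ~ 1/n. Asymptotically E[X] → c³/6 = 8³/6 = 256/3 ≈ 85.33333, a bounded constant. In this regime the triangle count is asymptotically Poisson(c³/6).

E[X] ≈ 84.31206; in regime p = Θ(1/n^{1}) E[X] stays bounded (at the triangle threshold p ~ 1/n).


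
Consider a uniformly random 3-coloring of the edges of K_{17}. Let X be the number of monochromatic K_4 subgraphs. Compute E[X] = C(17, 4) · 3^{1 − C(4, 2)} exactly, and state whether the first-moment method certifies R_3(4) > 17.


E[X] = C(17, 4) · 3^{1 − 6} = 2380 · 3^{−5} = 2380/243.
As a reduced fraction: E[X] = 2380/243 ≈ 9.79424.
Is E[X] < 1? NO.
Since E[X] ≥ 1, the first-moment bound is inconclusive at n = 17; it does NOT by itself certify R_3(4) > 17.

E[X] = 2380/243 ≈ 9.79424; E[X] ≥ 1; first-moment method inconclusive here.
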